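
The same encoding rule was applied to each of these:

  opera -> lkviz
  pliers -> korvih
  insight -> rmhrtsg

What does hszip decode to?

shark

Each pair mirrors across the alphabet (o↔l, p↔k, e↔v): positions sum to 25. Each letter is replaced by its mirror in the alphabet: a↔z, b↔y, c↔x, and so on (the Atbash cipher).
Reversing it on hszip: h↔s, s↔h, z↔a, i↔r, p↔k.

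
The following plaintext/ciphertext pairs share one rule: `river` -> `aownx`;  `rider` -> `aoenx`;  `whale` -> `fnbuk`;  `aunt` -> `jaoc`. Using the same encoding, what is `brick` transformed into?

The shifts repeat in a cycle of length 3: positions 0,1,… shift by +9, +6, +1, then the pattern repeats.
On brick: b+9=k, r+6=x, i+1=j, c+9=l, k+6=q.

kxjlq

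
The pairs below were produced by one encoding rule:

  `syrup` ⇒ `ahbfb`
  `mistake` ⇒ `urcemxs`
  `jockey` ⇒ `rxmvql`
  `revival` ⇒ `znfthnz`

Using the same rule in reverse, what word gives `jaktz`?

brain

The shift increases by 1 at each position, starting from +8: 8, 9, 10, ….
Decoding jaktz: j−8=b, a−9=r, k−10=a, t−11=i, z−12=n.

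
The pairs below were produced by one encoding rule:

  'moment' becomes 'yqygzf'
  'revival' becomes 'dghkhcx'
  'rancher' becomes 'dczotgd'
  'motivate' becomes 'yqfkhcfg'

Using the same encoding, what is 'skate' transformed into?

The shift depends on letter class: consonant m→y is +12, but vowel o→q is +2. Vowels shift forward by 2 and consonants shift forward by 12.
Applying it to skate: s(cons)+12=e, k(cons)+12=w, a(vowel)+2=c, t(cons)+12=f, e(vowel)+2=g.

ewcfg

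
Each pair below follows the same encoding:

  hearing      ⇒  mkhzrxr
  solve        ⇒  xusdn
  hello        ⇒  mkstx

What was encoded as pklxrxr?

In hearing: h→m is +5, e→k is +6, a→h is +7, r→z is +8 — the shift increases by 1 each position. Letter i (0-indexed) is shifted by i+5, so successive shifts are 5, 6, 7, ….
Decoding pklxrxr: p−5=k, k−6=e, l−7=e, x−8=p, r−9=i, x−10=n, r−11=g.

keeping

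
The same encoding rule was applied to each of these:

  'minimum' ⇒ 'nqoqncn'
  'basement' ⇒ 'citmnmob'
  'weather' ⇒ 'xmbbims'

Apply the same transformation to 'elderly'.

Shifts by position in minimum: pos 0: m→n (+1), pos 1: i→q (+8), pos 2: n→o (+1), pos 3: i→q (+8) — repeating every 2. The shifts repeat in a cycle of length 2: positions 0,1,… shift by +1, +8, then the pattern repeats.
For elderly: e+1=f, l+8=t, d+1=e, e+8=m, r+1=s, l+8=t, y+1=z.

ftemstz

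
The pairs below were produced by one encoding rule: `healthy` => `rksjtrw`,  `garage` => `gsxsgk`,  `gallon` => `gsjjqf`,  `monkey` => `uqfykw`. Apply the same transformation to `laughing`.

jsegrcfg

h(7)→r(17) and e(4)→k(10) fit y≡11x+18 (mod 26); the inverse of 11 mod 26 is 19. Treating letters as 0–25, the rule is x ↦ 11x + 18 (mod 26).
On laughing: l(11)→11·11+18≡9=j; a(0)→11·0+18≡18=s; u(20)→11·20+18≡4=e; g(6)→11·6+18≡6=g; h(7)→11·7+18≡17=r; i(8)→11·8+18≡2=c; n(13)→11·13+18≡5=f; g(6)→11·6+18≡6=g (all mod 26).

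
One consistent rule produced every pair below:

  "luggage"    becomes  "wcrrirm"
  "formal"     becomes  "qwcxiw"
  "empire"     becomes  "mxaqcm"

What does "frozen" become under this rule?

The shift depends on letter class: consonant l→w is +11, but vowel u→c is +8. The rule splits by letter class: vowels +8, consonants +11.
Applying it to frozen: f(cons)+11=q, r(cons)+11=c, o(vowel)+8=w, z(cons)+11=k, e(vowel)+8=m, n(cons)+11=y.

qcwkmy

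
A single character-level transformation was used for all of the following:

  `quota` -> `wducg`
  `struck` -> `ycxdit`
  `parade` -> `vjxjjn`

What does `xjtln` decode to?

Shifts by position in quota: pos 0: q→w (+6), pos 1: u→d (+9), pos 2: o→u (+6), pos 3: t→c (+9) — repeating every 2. A repeating key of period 2 is used — shifts +6, +9 over and over.
Reversing it on xjtln: x−6=r, j−9=a, t−6=n, l−9=c, n−6=h.

ranch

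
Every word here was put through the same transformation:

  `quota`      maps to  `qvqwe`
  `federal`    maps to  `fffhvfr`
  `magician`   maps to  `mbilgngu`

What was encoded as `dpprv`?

donor

In quota: q→q is +0, u→v is +1, o→q is +2, t→w is +3 — the shift increases by 1 each position. Each letter shifts forward by its position index (0, 1, 2, …) — the shift grows by one for each successive letter.
Reversing it on dpprv: d−0=d, p−1=o, p−2=n, r−3=o, v−4=r.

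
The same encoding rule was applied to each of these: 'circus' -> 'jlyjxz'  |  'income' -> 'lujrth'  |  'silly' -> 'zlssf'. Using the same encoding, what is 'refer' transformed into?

The rule splits by letter class: vowels +3, consonants +7.
Applying it to refer: r(cons)+7=y, e(vowel)+3=h, f(cons)+7=m, e(vowel)+3=h, r(cons)+7=y.

yhmhy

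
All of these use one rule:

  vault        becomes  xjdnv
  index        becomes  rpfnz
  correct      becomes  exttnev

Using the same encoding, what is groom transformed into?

itxxo

The shift depends on letter class: consonant v→x is +2, but vowel a→j is +9. The rule splits by letter class: vowels +9, consonants +2.
On groom: g(cons)+2=i, r(cons)+2=t, o(vowel)+9=x, o(vowel)+9=x, m(cons)+2=o.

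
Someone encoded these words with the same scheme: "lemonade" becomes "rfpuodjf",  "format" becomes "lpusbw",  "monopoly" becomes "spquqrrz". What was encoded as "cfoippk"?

welcome

Shifts by position in lemonade: pos 0: l→r (+6), pos 1: e→f (+1), pos 2: m→p (+3), pos 3: o→u (+6), pos 4: n→o (+1), pos 5: a→d (+3) — repeating every 3. It's a Vigenère-style cipher with numeric key [6,1,3]: position i shifts by key[i mod 3].
Decoding cfoippk: c−6=w, f−1=e, o−3=l, i−6=c, p−1=o, p−3=m, k−6=e.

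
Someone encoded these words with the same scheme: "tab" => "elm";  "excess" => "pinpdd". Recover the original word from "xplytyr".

meaning

Compare letters: t→e is +11, a→l is +11, b→m is +11 — a constant shift. It's a constant shift of +11 (ROT11).
Decoding xplytyr: x−11=m, p−11=e, l−11=a, y−11=n, t−11=i, y−11=n, r−11=g.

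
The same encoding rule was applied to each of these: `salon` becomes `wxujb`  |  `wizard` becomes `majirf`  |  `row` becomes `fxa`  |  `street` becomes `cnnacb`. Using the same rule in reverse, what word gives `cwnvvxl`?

comment

The output letters match the input read backwards, each shifted +9: salon reversed is nolas. Two steps: reverse the string, then apply a Caesar shift of +9.
Undoing it on cwnvvxl: shift back: c−9=t, w−9=n, n−9=e, v−9=m, v−9=m, x−9=o, l−9=c → tnemmoc; then reverse → comment.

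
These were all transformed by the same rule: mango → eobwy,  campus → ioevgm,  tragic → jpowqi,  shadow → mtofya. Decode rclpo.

This is an affine cipher: with a=0,…,z=25, each position x becomes (23x+14) mod 26.
Undoing it on rclpo: r(17)→17·(17−14)≡25=z; c(2)→17·(2−14)≡4=e; l(11)→17·(11−14)≡1=b; p(15)→17·(15−14)≡17=r; o(14)→17·(14−14)≡0=a (all mod 26).

zebra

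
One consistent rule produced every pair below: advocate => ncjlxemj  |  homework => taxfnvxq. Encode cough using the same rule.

qpdxl

The output letters match the input read backwards, each shifted +9: advocate reversed is etacovda. Read the word backwards and shift each letter +9.
For cough: reverse → hguoc; then shift: h+9=q, g+9=p, u+9=d, o+9=x, c+9=l.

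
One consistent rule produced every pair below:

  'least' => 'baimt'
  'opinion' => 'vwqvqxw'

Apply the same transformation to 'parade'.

mlizix

The word is reversed, then every letter is shifted forward by 8.
On parade: reverse → edarap; then shift: e+8=m, d+8=l, a+8=i, r+8=z, a+8=i, p+8=x.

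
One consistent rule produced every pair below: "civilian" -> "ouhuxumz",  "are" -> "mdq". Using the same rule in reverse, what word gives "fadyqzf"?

This is a Caesar cipher with shift 12.
Undoing it on fadyqzf: f−12=t, a−12=o, d−12=r, y−12=m, q−12=e, z−12=n, f−12=t.

torment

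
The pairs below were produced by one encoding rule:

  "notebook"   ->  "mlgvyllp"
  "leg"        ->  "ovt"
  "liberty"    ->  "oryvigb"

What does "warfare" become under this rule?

Each pair mirrors across the alphabet (n↔m, o↔l, t↔g): positions sum to 25. Each letter is replaced by its mirror in the alphabet: a↔z, b↔y, c↔x, and so on (the Atbash cipher).
On warfare: w↔d, a↔z, r↔i, f↔u, a↔z, r↔i, e↔v.

dziuziv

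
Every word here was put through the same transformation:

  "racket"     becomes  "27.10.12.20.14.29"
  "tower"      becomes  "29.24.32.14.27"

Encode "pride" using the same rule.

r is letter #18 and maps to 27: an offset of 9. Each letter is replaced by its alphabet position (a=1..z=26) + 9.
For pride: p=16→25, r=18→27, i=9→18, d=4→13, e=5→14.

25.27.18.13.14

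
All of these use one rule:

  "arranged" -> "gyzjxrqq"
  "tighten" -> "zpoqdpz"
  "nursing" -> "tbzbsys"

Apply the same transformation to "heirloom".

nlqavzaz

In arranged: a→g is +6, r→y is +7, r→z is +8, a→j is +9 — the shift increases by 1 each position. Each letter shifts forward by (position + 6), i.e. 6, 7, 8, … — the shift grows by one for each successive letter.
For heirloom: h+6=n, e+7=l, i+8=q, r+9=a, l+10=v, o+11=z, o+12=a, m+13=z.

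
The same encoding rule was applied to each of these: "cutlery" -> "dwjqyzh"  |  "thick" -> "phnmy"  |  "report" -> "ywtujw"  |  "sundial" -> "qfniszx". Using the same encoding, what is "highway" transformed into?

dfbmlnm

The output letters match the input read backwards, each shifted +5: cutlery reversed is yreltuc. Two steps: reverse the string, then apply a Caesar shift of +5.
For highway: reverse → yawhgih; then shift: y+5=d, a+5=f, w+5=b, h+5=m, g+5=l, i+5=n, h+5=m.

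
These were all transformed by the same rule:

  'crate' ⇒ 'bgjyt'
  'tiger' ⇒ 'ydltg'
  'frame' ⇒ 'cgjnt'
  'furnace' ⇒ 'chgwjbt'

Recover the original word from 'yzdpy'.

c(2)→b(1) and r(17)→g(6) fit y≡9x+9 (mod 26); the inverse of 9 mod 26 is 3. Treating letters as 0–25, the rule is x ↦ 9x + 9 (mod 26).
Undoing it on yzdpy: y(24)→3·(24−9)≡19=t; z(25)→3·(25−9)≡22=w; d(3)→3·(3−9)≡8=i; p(15)→3·(15−9)≡18=s; y(24)→3·(24−9)≡19=t (all mod 26).

twist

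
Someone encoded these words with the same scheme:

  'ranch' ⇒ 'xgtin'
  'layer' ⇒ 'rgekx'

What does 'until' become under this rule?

Compare letters: r→x is +6, a→g is +6, n→t is +6 — a constant shift. Each letter is shifted forward by 6 in the alphabet (a Caesar shift of +6).
Applying it to until: u+6=a, n+6=t, t+6=z, i+6=o, l+6=r.

atzor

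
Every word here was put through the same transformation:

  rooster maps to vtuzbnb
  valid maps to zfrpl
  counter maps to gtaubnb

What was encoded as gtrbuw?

column

In rooster: r→v is +4, o→t is +5, o→u is +6, s→z is +7 — the shift increases by 1 each position. Letter i (0-indexed) is shifted by i+4, so successive shifts are 4, 5, 6, ….
Undoing it on gtrbuw: g−4=c, t−5=o, r−6=l, b−7=u, u−8=m, w−9=n.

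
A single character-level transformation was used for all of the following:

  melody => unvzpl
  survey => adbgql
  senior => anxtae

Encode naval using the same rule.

Each letter shifts forward by (position + 8), i.e. 8, 9, 10, … — the shift grows by one for each successive letter.
Applying it to naval: n+8=v, a+9=j, v+10=f, a+11=l, l+12=x.

vjflx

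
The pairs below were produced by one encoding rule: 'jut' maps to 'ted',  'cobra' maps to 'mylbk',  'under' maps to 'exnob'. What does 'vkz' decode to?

lap

Compare letters: j→t is +10, u→e is +10, t→d is +10 — a constant shift. This is a Caesar cipher with shift 10.
Decoding vkz: v−10=l, k−10=a, z−10=p.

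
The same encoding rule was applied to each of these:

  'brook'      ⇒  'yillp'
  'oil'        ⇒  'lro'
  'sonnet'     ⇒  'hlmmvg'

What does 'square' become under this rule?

hjfziv

Letters are reflected about the middle of the alphabet (position → 25−position): Atbash.
Applying it to square: s↔h, q↔j, u↔f, a↔z, r↔i, e↔v.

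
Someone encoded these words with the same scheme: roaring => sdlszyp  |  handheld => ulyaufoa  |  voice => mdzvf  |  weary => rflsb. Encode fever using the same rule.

r(17)→s(18) and o(14)→d(3) fit y≡5x+11 (mod 26); the inverse of 5 mod 26 is 21. This is an affine cipher: with a=0,…,z=25, each position x becomes (5x+11) mod 26.
For fever: f(5)→5·5+11≡10=k; e(4)→5·4+11≡5=f; v(21)→5·21+11≡12=m; e(4)→5·4+11≡5=f; r(17)→5·17+11≡18=s (all mod 26).

kfmfs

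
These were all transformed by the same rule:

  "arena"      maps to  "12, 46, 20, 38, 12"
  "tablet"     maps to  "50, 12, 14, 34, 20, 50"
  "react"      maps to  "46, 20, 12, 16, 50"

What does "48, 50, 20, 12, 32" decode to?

a(#1)→12 and r(#18)→46: differences scale by 2, so n = 2·pos + 10. The formula is n = 2×(alphabet index, a=1) + 10.
Reversing it on 48, 50, 20, 12, 32: 48→(48−10)÷2=19=s, 50→(50−10)÷2=20=t, 20→(20−10)÷2=5=e, 12→(12−10)÷2=1=a, 32→(32−10)÷2=11=k.

steak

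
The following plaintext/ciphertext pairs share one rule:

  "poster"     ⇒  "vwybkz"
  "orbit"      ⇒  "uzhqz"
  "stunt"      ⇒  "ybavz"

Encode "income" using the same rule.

A repeating key of period 2 is used — shifts +6, +8 over and over.
For income: i+6=o, n+8=v, c+6=i, o+8=w, m+6=s, e+8=m.

oviwsm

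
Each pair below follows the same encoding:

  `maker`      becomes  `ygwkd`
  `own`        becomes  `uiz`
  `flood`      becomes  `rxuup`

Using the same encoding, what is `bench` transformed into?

The shift depends on letter class: consonant m→y is +12, but vowel a→g is +6. The rule splits by letter class: vowels +6, consonants +12.
Applying it to bench: b(cons)+12=n, e(vowel)+6=k, n(cons)+12=z, c(cons)+12=o, h(cons)+12=t.

nkzot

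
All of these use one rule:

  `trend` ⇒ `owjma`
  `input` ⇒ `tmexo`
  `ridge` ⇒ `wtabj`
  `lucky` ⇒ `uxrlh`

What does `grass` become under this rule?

t(19)→o(14) and r(17)→w(22) fit y≡9x+25 (mod 26); the inverse of 9 mod 26 is 3. Each letter's alphabet position (a=0..z=25) is mapped through 9·x+25 mod 26 — an affine cipher.
Applying it to grass: g(6)→9·6+25≡1=b; r(17)→9·17+25≡22=w; a(0)→9·0+25≡25=z; s(18)→9·18+25≡5=f; s(18)→9·18+25≡5=f (all mod 26).

bwzff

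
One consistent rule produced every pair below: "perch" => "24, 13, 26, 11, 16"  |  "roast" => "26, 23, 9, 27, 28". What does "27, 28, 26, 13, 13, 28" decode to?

Letters become their 1-based position plus 8 (so a→9, b→10, …).
Undoing it on 27, 28, 26, 13, 13, 28: 27→(27−8)÷1=19=s, 28→(28−8)÷1=20=t, 26→(26−8)÷1=18=r, 13→(13−8)÷1=5=e, 13→(13−8)÷1=5=e, 28→(28−8)÷1=20=t.

street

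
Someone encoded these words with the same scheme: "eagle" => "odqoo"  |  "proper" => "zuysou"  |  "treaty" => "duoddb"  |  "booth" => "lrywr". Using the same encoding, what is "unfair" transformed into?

eqpdsu

Shifts by position in eagle: pos 0: e→o (+10), pos 1: a→d (+3), pos 2: g→q (+10), pos 3: l→o (+3) — repeating every 2. A repeating key of period 2 is used — shifts +10, +3 over and over.
On unfair: u+10=e, n+3=q, f+10=p, a+3=d, i+10=s, r+3=u.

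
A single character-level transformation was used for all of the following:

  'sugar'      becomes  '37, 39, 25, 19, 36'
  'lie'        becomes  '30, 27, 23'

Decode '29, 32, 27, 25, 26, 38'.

The number is (letter's place in the alphabet, a=1) + 18.
Undoing it on 29, 32, 27, 25, 26, 38: 29→(29−18)÷1=11=k, 32→(32−18)÷1=14=n, 27→(27−18)÷1=9=i, 25→(25−18)÷1=7=g, 26→(26−18)÷1=8=h, 38→(38−18)÷1=20=t.

knight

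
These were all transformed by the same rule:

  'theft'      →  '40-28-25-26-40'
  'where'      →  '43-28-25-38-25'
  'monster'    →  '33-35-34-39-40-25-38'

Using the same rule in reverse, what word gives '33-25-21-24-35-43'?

t is letter #20 and maps to 40: an offset of 20. Each letter is replaced by its alphabet position (a=1..z=26) + 20.
Decoding 33-25-21-24-35-43: 33→(33−20)÷1=13=m, 25→(25−20)÷1=5=e, 21→(21−20)÷1=1=a, 24→(24−20)÷1=4=d, 35→(35−20)÷1=15=o, 43→(43−20)÷1=23=w.

meadow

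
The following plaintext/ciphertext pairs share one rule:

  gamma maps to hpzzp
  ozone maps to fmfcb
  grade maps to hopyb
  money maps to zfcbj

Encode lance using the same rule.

g(6)→h(7) and a(0)→p(15) fit y≡3x+15 (mod 26); the inverse of 3 mod 26 is 9. Treating letters as 0–25, the rule is x ↦ 3x + 15 (mod 26).
Applying it to lance: l(11)→3·11+15≡22=w; a(0)→3·0+15≡15=p; n(13)→3·13+15≡2=c; c(2)→3·2+15≡21=v; e(4)→3·4+15≡1=b (all mod 26).

wpcvb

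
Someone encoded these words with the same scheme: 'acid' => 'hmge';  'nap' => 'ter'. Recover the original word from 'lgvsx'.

The word is reversed, then every letter is shifted forward by 4.
Undoing it on lgvsx: shift back: l−4=h, g−4=c, v−4=r, s−4=o, x−4=t → hcrot; then reverse → torch.

torch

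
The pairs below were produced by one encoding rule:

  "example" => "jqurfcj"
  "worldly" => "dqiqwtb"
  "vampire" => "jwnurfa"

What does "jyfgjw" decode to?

rebate

The output letters match the input read backwards, each shifted +5: example reversed is elpmaxe. Two steps: reverse the string, then apply a Caesar shift of +5.
Decoding jyfgjw: shift back: j−5=e, y−5=t, f−5=a, g−5=b, j−5=e, w−5=r → etaber; then reverse → rebate.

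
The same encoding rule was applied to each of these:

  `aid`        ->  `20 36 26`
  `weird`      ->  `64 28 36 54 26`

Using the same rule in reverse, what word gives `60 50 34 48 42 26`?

a(#1)→20 and i(#9)→36: differences scale by 2, so n = 2·pos + 18. Each letter becomes 2×(its alphabet position, a=1..z=26) + 18.
Undoing it on 60 50 34 48 42 26: 60→(60−18)÷2=21=u, 50→(50−18)÷2=16=p, 34→(34−18)÷2=8=h, 48→(48−18)÷2=15=o, 42→(42−18)÷2=12=l, 26→(26−18)÷2=4=d.

uphold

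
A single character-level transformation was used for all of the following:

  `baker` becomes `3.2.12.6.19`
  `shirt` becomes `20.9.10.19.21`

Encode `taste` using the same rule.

b is letter #2 and maps to 3: an offset of 1. The number is (letter's place in the alphabet, a=1) + 1.
For taste: t=20→21, a=1→2, s=19→20, t=20→21, e=5→6.

21.2.20.21.6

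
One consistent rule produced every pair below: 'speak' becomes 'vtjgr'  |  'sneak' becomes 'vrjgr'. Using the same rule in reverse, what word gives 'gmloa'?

digit

In speak: s→v is +3, p→t is +4, e→j is +5, a→g is +6 — the shift increases by 1 each position. Each letter shifts forward by (position + 3), i.e. 3, 4, 5, … — the shift grows by one for each successive letter.
Decoding gmloa: g−3=d, m−4=i, l−5=g, o−6=i, a−7=t.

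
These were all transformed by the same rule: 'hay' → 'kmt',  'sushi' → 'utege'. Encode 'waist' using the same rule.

Read the word backwards and shift each letter +12.
For waist: reverse → tsiaw; then shift: t+12=f, s+12=e, i+12=u, a+12=m, w+12=i.

feumi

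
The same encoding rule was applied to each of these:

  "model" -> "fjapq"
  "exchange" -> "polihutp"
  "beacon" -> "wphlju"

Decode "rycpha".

Each letter's alphabet position (a=0..z=25) is mapped through 15·x+7 mod 26 — an affine cipher.
Decoding rycpha: r(17)→7·(17−7)≡18=s; y(24)→7·(24−7)≡15=p; c(2)→7·(2−7)≡17=r; p(15)→7·(15−7)≡4=e; h(7)→7·(7−7)≡0=a; a(0)→7·(0−7)≡3=d (all mod 26).

spread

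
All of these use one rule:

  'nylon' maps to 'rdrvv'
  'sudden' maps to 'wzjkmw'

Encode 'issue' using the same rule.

mxybm

Each letter shifts forward by (position + 4), i.e. 4, 5, 6, … — the shift grows by one for each successive letter.
On issue: i+4=m, s+5=x, s+6=y, u+7=b, e+8=m.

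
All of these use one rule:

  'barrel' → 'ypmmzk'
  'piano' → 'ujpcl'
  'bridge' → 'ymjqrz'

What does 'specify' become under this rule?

vuzhjix

b(1)→y(24) and a(0)→p(15) fit y≡9x+15 (mod 26); the inverse of 9 mod 26 is 3. Treating letters as 0–25, the rule is x ↦ 9x + 15 (mod 26).
Applying it to specify: s(18)→9·18+15≡21=v; p(15)→9·15+15≡20=u; e(4)→9·4+15≡25=z; c(2)→9·2+15≡7=h; i(8)→9·8+15≡9=j; f(5)→9·5+15≡8=i; y(24)→9·24+15≡23=x (all mod 26).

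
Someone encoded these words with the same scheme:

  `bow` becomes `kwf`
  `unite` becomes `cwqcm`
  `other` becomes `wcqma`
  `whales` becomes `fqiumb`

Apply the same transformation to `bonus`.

The shift depends on letter class: consonant b→k is +9, but vowel o→w is +8. The rule splits by letter class: vowels +8, consonants +9.
For bonus: b(cons)+9=k, o(vowel)+8=w, n(cons)+9=w, u(vowel)+8=c, s(cons)+9=b.

kwwcb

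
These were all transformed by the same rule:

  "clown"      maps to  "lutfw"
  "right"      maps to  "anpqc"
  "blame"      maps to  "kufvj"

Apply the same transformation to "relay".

The shift depends on letter class: consonant c→l is +9, but vowel o→t is +5. Two shifts are in play — +5 for a/e/i/o/u, +9 for every other letter.
For relay: r(cons)+9=a, e(vowel)+5=j, l(cons)+9=u, a(vowel)+5=f, y(cons)+9=h.

ajufh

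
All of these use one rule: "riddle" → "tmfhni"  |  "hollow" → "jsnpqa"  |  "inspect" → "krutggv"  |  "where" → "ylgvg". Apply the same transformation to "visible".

xmumdpg

Shifts by position in riddle: pos 0: r→t (+2), pos 1: i→m (+4), pos 2: d→f (+2), pos 3: d→h (+4) — repeating every 2. The shifts repeat in a cycle of length 2: positions 0,1,… shift by +2, +4, then the pattern repeats.
For visible: v+2=x, i+4=m, s+2=u, i+4=m, b+2=d, l+4=p, e+2=g.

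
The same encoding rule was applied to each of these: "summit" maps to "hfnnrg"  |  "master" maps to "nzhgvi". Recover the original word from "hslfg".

shout

Each pair mirrors across the alphabet (s↔h, u↔f, m↔n): positions sum to 25. Each letter is replaced by its mirror in the alphabet: a↔z, b↔y, c↔x, and so on (the Atbash cipher).
Undoing it on hslfg: h↔s, s↔h, l↔o, f↔u, g↔t.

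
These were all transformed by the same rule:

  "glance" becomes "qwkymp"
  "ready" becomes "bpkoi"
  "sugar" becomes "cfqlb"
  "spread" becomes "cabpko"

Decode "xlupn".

Shifts by position in glance: pos 0: g→q (+10), pos 1: l→w (+11), pos 2: a→k (+10), pos 3: n→y (+11) — repeating every 2. It's a Vigenère-style cipher with numeric key [10,11]: position i shifts by key[i mod 2].
Decoding xlupn: x−10=n, l−11=a, u−10=k, p−11=e, n−10=d.

naked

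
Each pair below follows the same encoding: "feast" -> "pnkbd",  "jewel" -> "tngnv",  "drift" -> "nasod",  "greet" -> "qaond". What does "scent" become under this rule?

clowd

Shifts by position in feast: pos 0: f→p (+10), pos 1: e→n (+9), pos 2: a→k (+10), pos 3: s→b (+9) — repeating every 2. A repeating key of period 2 is used — shifts +10, +9 over and over.
Applying it to scent: s+10=c, c+9=l, e+10=o, n+9=w, t+10=d.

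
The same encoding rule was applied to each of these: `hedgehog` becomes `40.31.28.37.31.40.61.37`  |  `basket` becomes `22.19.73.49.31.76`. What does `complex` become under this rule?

25.61.55.64.52.31.88

Each letter becomes 3×(its alphabet position, a=1..z=26) + 16.
For complex: c=3→25, o=15→61, m=13→55, p=16→64, l=12→52, e=5→31, x=24→88.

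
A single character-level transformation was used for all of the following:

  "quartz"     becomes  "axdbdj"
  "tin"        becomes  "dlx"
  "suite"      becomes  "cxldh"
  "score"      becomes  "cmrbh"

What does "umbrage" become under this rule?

xwlbdqh

The shift depends on letter class: consonant q→a is +10, but vowel u→x is +3. Two shifts are in play — +3 for a/e/i/o/u, +10 for every other letter.
Applying it to umbrage: u(vowel)+3=x, m(cons)+10=w, b(cons)+10=l, r(cons)+10=b, a(vowel)+3=d, g(cons)+10=q, e(vowel)+3=h.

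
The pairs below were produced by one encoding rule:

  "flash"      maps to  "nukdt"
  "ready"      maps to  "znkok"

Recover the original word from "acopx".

Each letter shifts forward by (position + 8), i.e. 8, 9, 10, … — the shift grows by one for each successive letter.
Decoding acopx: a−8=s, c−9=t, o−10=e, p−11=e, x−12=l.

steel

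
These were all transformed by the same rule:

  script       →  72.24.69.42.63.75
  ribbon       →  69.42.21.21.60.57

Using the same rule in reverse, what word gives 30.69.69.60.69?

s(#19)→72 and c(#3)→24: differences scale by 3, so n = 3·pos + 15. With a=1..z=26, the number is 3·pos + 15.
Undoing it on 30.69.69.60.69: 30→(30−15)÷3=5=e, 69→(69−15)÷3=18=r, 69→(69−15)÷3=18=r, 60→(60−15)÷3=15=o, 69→(69−15)÷3=18=r.

error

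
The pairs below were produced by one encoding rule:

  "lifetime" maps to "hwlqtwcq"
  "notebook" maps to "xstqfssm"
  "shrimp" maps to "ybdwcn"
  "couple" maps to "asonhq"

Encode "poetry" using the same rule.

l(11)→h(7) and i(8)→w(22) fit y≡21x+10 (mod 26); the inverse of 21 mod 26 is 5. Each letter's alphabet position (a=0..z=25) is mapped through 21·x+10 mod 26 — an affine cipher.
On poetry: p(15)→21·15+10≡13=n; o(14)→21·14+10≡18=s; e(4)→21·4+10≡16=q; t(19)→21·19+10≡19=t; r(17)→21·17+10≡3=d; y(24)→21·24+10≡20=u (all mod 26).

nsqtdu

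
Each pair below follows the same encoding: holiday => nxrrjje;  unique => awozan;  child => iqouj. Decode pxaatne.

journey

Shifts by position in holiday: pos 0: h→n (+6), pos 1: o→x (+9), pos 2: l→r (+6), pos 3: i→r (+9) — repeating every 2. A repeating key of period 2 is used — shifts +6, +9 over and over.
Reversing it on pxaatne: p−6=j, x−9=o, a−6=u, a−9=r, t−6=n, n−9=e, e−6=y.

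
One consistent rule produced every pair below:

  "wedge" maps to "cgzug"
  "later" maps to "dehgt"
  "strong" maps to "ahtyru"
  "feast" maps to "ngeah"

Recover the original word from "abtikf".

shrimp

Treating letters as 0–25, the rule is x ↦ 7x + 4 (mod 26).
Undoing it on abtikf: a(0)→15·(0−4)≡18=s; b(1)→15·(1−4)≡7=h; t(19)→15·(19−4)≡17=r; i(8)→15·(8−4)≡8=i; k(10)→15·(10−4)≡12=m; f(5)→15·(5−4)≡15=p (all mod 26).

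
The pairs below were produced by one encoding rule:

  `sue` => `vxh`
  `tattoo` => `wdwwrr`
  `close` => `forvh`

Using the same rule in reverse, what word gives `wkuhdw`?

threat

Compare letters: s→v is +3, u→x is +3, e→h is +3 — a constant shift. Each letter is shifted forward by 3 in the alphabet (a Caesar shift of +3).
Undoing it on wkuhdw: w−3=t, k−3=h, u−3=r, h−3=e, d−3=a, w−3=t.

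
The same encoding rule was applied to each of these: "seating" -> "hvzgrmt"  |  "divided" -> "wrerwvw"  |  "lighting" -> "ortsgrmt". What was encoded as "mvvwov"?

Letters are reflected about the middle of the alphabet (position → 25−position): Atbash.
Undoing it on mvvwov: m↔n, v↔e, v↔e, w↔d, o↔l, v↔e.

needle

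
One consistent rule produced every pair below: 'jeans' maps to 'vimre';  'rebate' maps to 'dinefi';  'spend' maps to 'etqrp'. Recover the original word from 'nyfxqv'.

butter

A repeating key of period 2 is used — shifts +12, +4 over and over.
Undoing it on nyfxqv: n−12=b, y−4=u, f−12=t, x−4=t, q−12=e, v−4=r.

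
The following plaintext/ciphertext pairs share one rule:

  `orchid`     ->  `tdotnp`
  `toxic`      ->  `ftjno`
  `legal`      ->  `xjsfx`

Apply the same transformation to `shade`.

The shift depends on letter class: consonant r→d is +12, but vowel o→t is +5. Two shifts are in play — +5 for a/e/i/o/u, +12 for every other letter.
For shade: s(cons)+12=e, h(cons)+12=t, a(vowel)+5=f, d(cons)+12=p, e(vowel)+5=j.

etfpj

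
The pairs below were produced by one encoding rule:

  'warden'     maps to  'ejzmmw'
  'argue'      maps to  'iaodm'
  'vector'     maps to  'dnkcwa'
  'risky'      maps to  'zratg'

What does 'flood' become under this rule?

Shifts by position in warden: pos 0: w→e (+8), pos 1: a→j (+9), pos 2: r→z (+8), pos 3: d→m (+9) — repeating every 2. A repeating key of period 2 is used — shifts +8, +9 over and over.
On flood: f+8=n, l+9=u, o+8=w, o+9=x, d+8=l.

nuwxl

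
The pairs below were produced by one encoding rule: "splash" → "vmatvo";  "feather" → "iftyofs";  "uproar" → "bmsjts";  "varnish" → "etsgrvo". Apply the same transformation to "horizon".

Treating letters as 0–25, the rule is x ↦ 3x + 19 (mod 26).
For horizon: h(7)→3·7+19≡14=o; o(14)→3·14+19≡9=j; r(17)→3·17+19≡18=s; i(8)→3·8+19≡17=r; z(25)→3·25+19≡16=q; o(14)→3·14+19≡9=j; n(13)→3·13+19≡6=g (all mod 26).

ojsrqjg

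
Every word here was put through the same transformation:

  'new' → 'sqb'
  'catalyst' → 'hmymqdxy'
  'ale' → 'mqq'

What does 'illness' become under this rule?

The shift depends on letter class: consonant n→s is +5, but vowel e→q is +12. Vowels shift forward by 12 and consonants shift forward by 5.
On illness: i(vowel)+12=u, l(cons)+5=q, l(cons)+5=q, n(cons)+5=s, e(vowel)+12=q, s(cons)+5=x, s(cons)+5=x.

uqqsqxx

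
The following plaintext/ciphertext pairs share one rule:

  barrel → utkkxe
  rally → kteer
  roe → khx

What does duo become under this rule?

Each letter is shifted forward by 19 in the alphabet (a Caesar shift of +19).
On duo: d+19=w, u+19=n, o+19=h.

wnh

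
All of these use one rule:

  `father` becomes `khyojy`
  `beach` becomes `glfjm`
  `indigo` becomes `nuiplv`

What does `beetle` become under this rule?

gljaql

A repeating key of period 2 is used — shifts +5, +7 over and over.
For beetle: b+5=g, e+7=l, e+5=j, t+7=a, l+5=q, e+7=l.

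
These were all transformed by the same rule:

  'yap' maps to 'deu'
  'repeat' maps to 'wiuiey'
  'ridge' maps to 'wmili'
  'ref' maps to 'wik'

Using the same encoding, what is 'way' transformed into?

Two shifts are in play — +4 for a/e/i/o/u, +5 for every other letter.
For way: w(cons)+5=b, a(vowel)+4=e, y(cons)+5=d.

bed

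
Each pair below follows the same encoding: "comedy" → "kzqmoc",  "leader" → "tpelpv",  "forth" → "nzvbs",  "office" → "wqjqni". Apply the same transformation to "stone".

Shifts by position in comedy: pos 0: c→k (+8), pos 1: o→z (+11), pos 2: m→q (+4), pos 3: e→m (+8), pos 4: d→o (+11), pos 5: y→c (+4) — repeating every 3. A repeating key of period 3 is used — shifts +8, +11, +4 over and over.
For stone: s+8=a, t+11=e, o+4=s, n+8=v, e+11=p.

aesvp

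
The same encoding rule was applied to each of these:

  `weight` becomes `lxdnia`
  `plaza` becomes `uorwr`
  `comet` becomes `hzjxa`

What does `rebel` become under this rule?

w(22)→l(11) and e(4)→x(23) fit y≡21x+17 (mod 26); the inverse of 21 mod 26 is 5. Treating letters as 0–25, the rule is x ↦ 21x + 17 (mod 26).
Applying it to rebel: r(17)→21·17+17≡10=k; e(4)→21·4+17≡23=x; b(1)→21·1+17≡12=m; e(4)→21·4+17≡23=x; l(11)→21·11+17≡14=o (all mod 26).

kxmxo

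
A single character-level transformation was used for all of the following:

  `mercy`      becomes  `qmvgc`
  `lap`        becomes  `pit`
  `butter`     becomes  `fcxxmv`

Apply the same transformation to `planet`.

tpirmx

The shift depends on letter class: consonant m→q is +4, but vowel e→m is +8. Vowels shift forward by 8 and consonants shift forward by 4.
On planet: p(cons)+4=t, l(cons)+4=p, a(vowel)+8=i, n(cons)+4=r, e(vowel)+8=m, t(cons)+4=x.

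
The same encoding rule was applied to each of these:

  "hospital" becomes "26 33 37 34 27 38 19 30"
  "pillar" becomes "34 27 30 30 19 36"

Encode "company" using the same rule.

21 33 31 34 19 32 43

h is letter #8 and maps to 26: an offset of 18. Letters become their 1-based position plus 18 (so a→19, b→20, …).
Applying it to company: c=3→21, o=15→33, m=13→31, p=16→34, a=1→19, n=14→32, y=25→43.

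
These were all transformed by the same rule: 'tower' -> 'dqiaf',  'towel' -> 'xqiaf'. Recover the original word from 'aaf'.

too

The output letters match the input read backwards, each shifted +12: tower reversed is rewot. Read the word backwards and shift each letter +12.
Decoding aaf: shift back: a−12=o, a−12=o, f−12=t → oot; then reverse → too.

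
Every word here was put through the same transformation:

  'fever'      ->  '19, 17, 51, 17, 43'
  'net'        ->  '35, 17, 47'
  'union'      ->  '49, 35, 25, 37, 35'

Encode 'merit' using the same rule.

33, 17, 43, 25, 47

f(#6)→19 and e(#5)→17: differences scale by 2, so n = 2·pos + 7. Each letter becomes 2×(its alphabet position, a=1..z=26) + 7.
On merit: m=13→33, e=5→17, r=18→43, i=9→25, t=20→47.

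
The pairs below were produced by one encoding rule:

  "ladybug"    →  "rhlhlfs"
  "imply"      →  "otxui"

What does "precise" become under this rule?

vymlsdq

In ladybug: l→r is +6, a→h is +7, d→l is +8, y→h is +9 — the shift increases by 1 each position. Each letter shifts forward by (position + 6), i.e. 6, 7, 8, … — the shift grows by one for each successive letter.
On precise: p+6=v, r+7=y, e+8=m, c+9=l, i+10=s, s+11=d, e+12=q.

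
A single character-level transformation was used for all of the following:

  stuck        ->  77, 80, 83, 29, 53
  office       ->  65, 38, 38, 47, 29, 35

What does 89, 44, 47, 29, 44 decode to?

Each letter becomes 3×(its alphabet position, a=1..z=26) + 20.
Decoding 89, 44, 47, 29, 44: 89→(89−20)÷3=23=w, 44→(44−20)÷3=8=h, 47→(47−20)÷3=9=i, 29→(29−20)÷3=3=c, 44→(44−20)÷3=8=h.

which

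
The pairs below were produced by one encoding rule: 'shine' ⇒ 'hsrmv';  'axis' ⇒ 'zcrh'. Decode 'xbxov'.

cycle

Each pair mirrors across the alphabet (s↔h, h↔s, i↔r): positions sum to 25. Each letter is replaced by its mirror in the alphabet: a↔z, b↔y, c↔x, and so on (the Atbash cipher).
Reversing it on xbxov: x↔c, b↔y, x↔c, o↔l, v↔e.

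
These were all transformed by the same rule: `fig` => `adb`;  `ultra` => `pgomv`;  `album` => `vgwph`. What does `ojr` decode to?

Compare letters: f→a is +21, i→d is +21, g→b is +21 — a constant shift. Each letter is shifted forward by 21 in the alphabet (a Caesar shift of +21).
Decoding ojr: o−21=t, j−21=o, r−21=w.

tow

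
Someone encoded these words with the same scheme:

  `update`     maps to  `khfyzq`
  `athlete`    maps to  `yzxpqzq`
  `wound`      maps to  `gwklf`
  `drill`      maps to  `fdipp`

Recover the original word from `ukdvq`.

u(20)→k(10) and p(15)→h(7) fit y≡11x+24 (mod 26); the inverse of 11 mod 26 is 19. Treating letters as 0–25, the rule is x ↦ 11x + 24 (mod 26).
Undoing it on ukdvq: u(20)→19·(20−24)≡2=c; k(10)→19·(10−24)≡20=u; d(3)→19·(3−24)≡17=r; v(21)→19·(21−24)≡21=v; q(16)→19·(16−24)≡4=e (all mod 26).

curve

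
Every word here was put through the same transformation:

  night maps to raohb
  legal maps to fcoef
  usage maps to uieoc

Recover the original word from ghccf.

n(13)→r(17) and i(8)→a(0) fit y≡19x+4 (mod 26); the inverse of 19 mod 26 is 11. Each letter's alphabet position (a=0..z=25) is mapped through 19·x+4 mod 26 — an affine cipher.
Reversing it on ghccf: g(6)→11·(6−4)≡22=w; h(7)→11·(7−4)≡7=h; c(2)→11·(2−4)≡4=e; c(2)→11·(2−4)≡4=e; f(5)→11·(5−4)≡11=l (all mod 26).

wheel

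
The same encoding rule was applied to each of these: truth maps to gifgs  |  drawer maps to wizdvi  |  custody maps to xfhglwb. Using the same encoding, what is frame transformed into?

uiznv

Each pair mirrors across the alphabet (t↔g, r↔i, u↔f): positions sum to 25. Letters are reflected about the middle of the alphabet (position → 25−position): Atbash.
On frame: f↔u, r↔i, a↔z, m↔n, e↔v.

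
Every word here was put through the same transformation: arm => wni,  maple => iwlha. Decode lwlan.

paper

Compare letters: a→w is +22, r→n is +22, m→i is +22 — a constant shift. It's a constant shift of +22 (ROT22).
Undoing it on lwlan: l−22=p, w−22=a, l−22=p, a−22=e, n−22=r.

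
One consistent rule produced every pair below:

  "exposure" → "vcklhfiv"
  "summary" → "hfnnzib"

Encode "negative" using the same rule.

Each pair mirrors across the alphabet (e↔v, x↔c, p↔k): positions sum to 25. Letters are reflected about the middle of the alphabet (position → 25−position): Atbash.
Applying it to negative: n↔m, e↔v, g↔t, a↔z, t↔g, i↔r, v↔e, e↔v.

mvtzgrev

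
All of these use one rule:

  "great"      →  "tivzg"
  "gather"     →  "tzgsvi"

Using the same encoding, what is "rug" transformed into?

ift

Each pair mirrors across the alphabet (g↔t, r↔i, e↔v): positions sum to 25. This is the alphabet-reversal cipher (Atbash): a becomes z, b becomes y, etc.
For rug: r↔i, u↔f, g↔t.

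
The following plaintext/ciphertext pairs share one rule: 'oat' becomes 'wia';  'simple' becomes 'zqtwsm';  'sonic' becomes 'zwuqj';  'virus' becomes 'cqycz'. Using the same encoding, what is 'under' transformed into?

cukmy

The shift depends on letter class: consonant t→a is +7, but vowel o→w is +8. Vowels shift forward by 8 and consonants shift forward by 7.
Applying it to under: u(vowel)+8=c, n(cons)+7=u, d(cons)+7=k, e(vowel)+8=m, r(cons)+7=y.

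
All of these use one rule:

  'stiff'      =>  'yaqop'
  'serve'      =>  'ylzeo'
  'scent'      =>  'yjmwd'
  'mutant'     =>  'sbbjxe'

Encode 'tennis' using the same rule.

Letter i (0-indexed) is shifted by i+6, so successive shifts are 6, 7, 8, ….
For tennis: t+6=z, e+7=l, n+8=v, n+9=w, i+10=s, s+11=d.

zlvwsd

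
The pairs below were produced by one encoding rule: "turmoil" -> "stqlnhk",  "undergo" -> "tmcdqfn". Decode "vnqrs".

worst

Compare letters: t→s is +25, u→t is +25, r→q is +25 — a constant shift. This is a Caesar cipher with shift 25.
Decoding vnqrs: v−25=w, n−25=o, q−25=r, r−25=s, s−25=t.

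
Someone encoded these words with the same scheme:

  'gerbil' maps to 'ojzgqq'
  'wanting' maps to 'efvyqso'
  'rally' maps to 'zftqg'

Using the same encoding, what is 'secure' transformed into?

ajkzzj

Shifts by position in gerbil: pos 0: g→o (+8), pos 1: e→j (+5), pos 2: r→z (+8), pos 3: b→g (+5) — repeating every 2. A repeating key of period 2 is used — shifts +8, +5 over and over.
On secure: s+8=a, e+5=j, c+8=k, u+5=z, r+8=z, e+5=j.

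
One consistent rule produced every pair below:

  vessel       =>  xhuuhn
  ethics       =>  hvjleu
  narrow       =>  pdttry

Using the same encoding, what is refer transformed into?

The shift depends on letter class: consonant v→x is +2, but vowel e→h is +3. Vowels shift forward by 3 and consonants shift forward by 2.
For refer: r(cons)+2=t, e(vowel)+3=h, f(cons)+2=h, e(vowel)+3=h, r(cons)+2=t.

thhht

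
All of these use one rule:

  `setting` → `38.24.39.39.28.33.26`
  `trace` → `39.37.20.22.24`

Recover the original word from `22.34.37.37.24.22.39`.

correct

s is letter #19 and maps to 38: an offset of 19. Each letter is replaced by its alphabet position (a=1..z=26) + 19.
Undoing it on 22.34.37.37.24.22.39: 22→(22−19)÷1=3=c, 34→(34−19)÷1=15=o, 37→(37−19)÷1=18=r, 37→(37−19)÷1=18=r, 24→(24−19)÷1=5=e, 22→(22−19)÷1=3=c, 39→(39−19)÷1=20=t.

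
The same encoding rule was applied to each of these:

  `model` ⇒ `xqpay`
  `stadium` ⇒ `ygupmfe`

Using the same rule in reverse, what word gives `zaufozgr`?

function

The output letters match the input read backwards, each shifted +12: model reversed is ledom. The word is reversed, then every letter is shifted forward by 12.
Reversing it on zaufozgr: shift back: z−12=n, a−12=o, u−12=i, f−12=t, o−12=c, z−12=n, g−12=u, r−12=f → noitcnuf; then reverse → function.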